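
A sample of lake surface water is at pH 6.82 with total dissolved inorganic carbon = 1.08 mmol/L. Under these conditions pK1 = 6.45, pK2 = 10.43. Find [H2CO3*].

α₀ = 1 / (1 + K1/[H⁺] + K1K2/[H⁺]²) = 1 / (1 + 10^+0.37 + 10^-3.24)
   = 1 / (1 + 2.3442 + 0.00057544) = 1/3.3448 = 0.2990
[CO2*] = α₀ × DIC = 0.2990 × 1.08 = 0.323 mmol/L

[CO2*] = 0.323 mmol/L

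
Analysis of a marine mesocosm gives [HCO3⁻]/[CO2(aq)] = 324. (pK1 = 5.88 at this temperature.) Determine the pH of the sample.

From K1 = [H⁺][HCO3⁻]/[CO2(aq)]:  pH = pK1 + log₁₀([HCO3⁻]/[CO2(aq)])
log₁₀(324) = +2.511
pH = 5.88 + (+2.511) = 8.39

pH = 8.39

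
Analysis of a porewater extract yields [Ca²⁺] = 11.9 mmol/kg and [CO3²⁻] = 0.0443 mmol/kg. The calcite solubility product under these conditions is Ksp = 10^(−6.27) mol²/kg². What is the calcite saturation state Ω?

Ksp = 10^(−6.27) = 5.370×10^-7
Ω = [Ca²⁺][CO3²⁻]/Ksp = (11.9×10^-3)(0.0443×10^-3) / 5.370×10^-7 = 0.982

Ω = 0.982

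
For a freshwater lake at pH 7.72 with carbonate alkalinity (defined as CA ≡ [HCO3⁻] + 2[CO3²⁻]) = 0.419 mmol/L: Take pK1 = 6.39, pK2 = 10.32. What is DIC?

CA = [HCO3⁻] + 2[CO3²⁻] = (α₁ + 2α₂)·DIC
At pH 7.72: [H⁺]/K1 = 10^-1.33 = 0.046774, K2/[H⁺] = 10^-2.60 = 0.0025119
α₁ = 1/(1 + 0.046774 + 0.0025119) = 1/1.0493 = 0.9530; α₂ = α₁·K2/[H⁺] = 0.002394
α₁ + 2α₂ = 0.9578
DIC = CA / (α₁ + 2α₂) = 0.419 / 0.9578 = 0.437 mmol/L

DIC = 0.437 mmol/L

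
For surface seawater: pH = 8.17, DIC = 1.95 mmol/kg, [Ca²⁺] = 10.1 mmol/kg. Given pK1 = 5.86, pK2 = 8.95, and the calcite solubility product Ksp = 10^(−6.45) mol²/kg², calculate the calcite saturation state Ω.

Ω = 7.87

α₂ = 1 / (1 + [H⁺]/K2 + [H⁺]²/(K1K2)) = 1 / (1 + 10^+0.78 + 10^-1.53)
   = 1 / (1 + 6.0256 + 0.029512) = 1/7.0551 = 0.1417
[CO3²⁻] = α₂ × DIC = 0.1417 × 1.95 = 0.2764 mmol/kg
Ksp = 10^(−6.45) = 3.548×10^-7
Ω = [Ca²⁺][CO3²⁻]/Ksp = (10.1×10^-3)(2.764×10^-4) / 3.548×10^-7 = 7.87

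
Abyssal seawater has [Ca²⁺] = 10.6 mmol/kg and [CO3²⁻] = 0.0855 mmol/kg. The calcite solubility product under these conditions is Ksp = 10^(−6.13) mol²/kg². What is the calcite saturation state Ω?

Ksp = 10^(−6.13) = 7.413×10^-7
Ω = [Ca²⁺][CO3²⁻]/Ksp = (10.6×10^-3)(0.0855×10^-3) / 7.413×10^-7 = 1.22

Ω = 1.22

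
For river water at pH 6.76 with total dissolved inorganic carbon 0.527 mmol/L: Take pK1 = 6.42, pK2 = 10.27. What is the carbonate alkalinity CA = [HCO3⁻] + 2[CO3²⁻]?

CA = 0.362 mmol/L

CA = [HCO3⁻] + 2[CO3²⁻] = (α₁ + 2α₂)·DIC
At pH 6.76: [H⁺]/K1 = 10^-0.34 = 0.45709, K2/[H⁺] = 10^-3.51 = 0.00030903
α₁ = 1/(1 + 0.45709 + 0.00030903) = 1/1.4574 = 0.6862; α₂ = α₁·K2/[H⁺] = 0.0002120
α₁ + 2α₂ = 0.6866
CA = 0.6866 × 0.527 = 0.362 mmol/L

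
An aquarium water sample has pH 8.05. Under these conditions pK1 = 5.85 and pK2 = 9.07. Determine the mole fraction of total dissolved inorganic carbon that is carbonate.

α₂ = 1 / (1 + [H⁺]/K2 + [H⁺]²/(K1K2)) = 1 / (1 + 10^+1.02 + 10^-1.18)
   = 1 / (1 + 10.471 + 0.066069) = 1/11.537 = 0.08667

α₂ = 0.0867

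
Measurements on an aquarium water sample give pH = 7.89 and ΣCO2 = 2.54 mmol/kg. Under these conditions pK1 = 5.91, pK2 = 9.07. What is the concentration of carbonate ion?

[CO3²⁻] = 0.156 mmol/kg

α₂ = 1 / (1 + [H⁺]/K2 + [H⁺]²/(K1K2)) = 1 / (1 + 10^+1.18 + 10^-0.80)
   = 1 / (1 + 15.136 + 0.15849) = 1/16.294 = 0.06137
[CO3²⁻] = α₂ × DIC = 0.06137 × 2.54 = 0.156 mmol/kg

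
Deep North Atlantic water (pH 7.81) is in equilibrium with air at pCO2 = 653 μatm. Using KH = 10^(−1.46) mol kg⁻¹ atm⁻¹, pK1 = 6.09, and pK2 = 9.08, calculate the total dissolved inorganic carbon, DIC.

[CO2*] = KH · pCO2 = 10^(−1.46) × 653×10^-6 = 2.264×10^-5 mol/kg
α₀ = 1/(1 + K1/[H⁺] + K1K2/[H⁺]²) = 1/(1 + 10^+1.72 + 10^+0.45) = 0.01776
DIC = [CO2*]/α₀ = 2.264×10^-5 / 0.01776 = 1.27 mmol/kg

DIC = 1.27 mmol/kg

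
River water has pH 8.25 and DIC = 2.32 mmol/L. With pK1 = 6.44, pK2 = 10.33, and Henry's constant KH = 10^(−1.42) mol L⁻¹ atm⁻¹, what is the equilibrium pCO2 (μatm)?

pCO2 = 923 μatm

α₀ = 1 / (1 + K1/[H⁺] + K1K2/[H⁺]²) = 1 / (1 + 10^+1.81 + 10^-0.27)
   = 1 / (1 + 64.565 + 0.53703) = 1/66.102 = 0.01513
[CO2*] = α₀ × DIC = 0.01513 × 2.32 = 0.03510 mmol/L
pCO2 = [CO2*]/KH = 3.510×10^-5 / 3.802×10^-2 = 923 μatm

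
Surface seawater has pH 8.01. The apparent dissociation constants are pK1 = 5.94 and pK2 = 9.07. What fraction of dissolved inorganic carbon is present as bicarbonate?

α₁ = 0.913

α₁ = 1 / (1 + [H⁺]/K1 + K2/[H⁺]) = 1 / (1 + 10^-2.07 + 10^-1.06)
   = 1 / (1 + 0.0085114 + 0.087096) = 1/1.0956 = 0.9127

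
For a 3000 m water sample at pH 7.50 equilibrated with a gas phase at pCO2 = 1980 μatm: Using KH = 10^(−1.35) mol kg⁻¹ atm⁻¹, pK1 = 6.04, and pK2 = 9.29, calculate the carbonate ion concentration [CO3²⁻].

[CO3²⁻] = 0.0414 mmol/kg

[CO2*] = KH · pCO2 = 10^(−1.35) × 1980×10^-6 = 8.844×10^-5 mol/kg
α₀ = 1/(1 + K1/[H⁺] + K1K2/[H⁺]²) = 1/(1 + 10^+1.46 + 10^-0.33) = 0.03299
DIC = [CO2*]/α₀ = 8.844×10^-5 / 0.03299 = 2.681 mmol/kg
[CO3²⁻] = α₂·DIC; α₂ = 0.01543, so [CO3²⁻] = 0.01543 × 2.681 = 0.0414 mmol/kg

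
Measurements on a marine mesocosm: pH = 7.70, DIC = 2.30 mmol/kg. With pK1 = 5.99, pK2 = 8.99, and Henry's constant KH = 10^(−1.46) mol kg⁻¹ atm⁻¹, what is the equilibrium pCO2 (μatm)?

α₀ = 1 / (1 + K1/[H⁺] + K1K2/[H⁺]²) = 1 / (1 + 10^+1.71 + 10^+0.42)
   = 1 / (1 + 51.286 + 2.6303) = 1/54.916 = 0.01821
[CO2*] = α₀ × DIC = 0.01821 × 2.30 = 0.04188 mmol/kg
pCO2 = [CO2*]/KH = 4.188×10^-5 / 3.467×10^-2 = 1210 μatm

pCO2 = 1210 μatm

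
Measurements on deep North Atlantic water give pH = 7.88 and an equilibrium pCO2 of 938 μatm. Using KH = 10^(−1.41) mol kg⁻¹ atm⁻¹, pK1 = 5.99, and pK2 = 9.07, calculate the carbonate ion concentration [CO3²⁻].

[CO2*] = KH · pCO2 = 10^(−1.41) × 938×10^-6 = 3.649×10^-5 mol/kg
α₀ = 1/(1 + K1/[H⁺] + K1K2/[H⁺]²) = 1/(1 + 10^+1.89 + 10^+0.70) = 0.01196
DIC = [CO2*]/α₀ = 3.649×10^-5 / 0.01196 = 3.052 mmol/kg
[CO3²⁻] = α₂·DIC; α₂ = 0.05992, so [CO3²⁻] = 0.05992 × 3.052 = 0.183 mmol/kg

[CO3²⁻] = 0.183 mmol/kg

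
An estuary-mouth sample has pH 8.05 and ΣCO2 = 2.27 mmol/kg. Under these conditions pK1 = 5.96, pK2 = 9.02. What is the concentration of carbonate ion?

[CO3²⁻] = 0.218 mmol/kg

α₂ = 1 / (1 + [H⁺]/K2 + [H⁺]²/(K1K2)) = 1 / (1 + 10^+0.97 + 10^-1.12)
   = 1 / (1 + 9.3325 + 0.075858) = 1/10.408 = 0.09608
[CO3²⁻] = α₂ × DIC = 0.09608 × 2.27 = 0.218 mmol/kg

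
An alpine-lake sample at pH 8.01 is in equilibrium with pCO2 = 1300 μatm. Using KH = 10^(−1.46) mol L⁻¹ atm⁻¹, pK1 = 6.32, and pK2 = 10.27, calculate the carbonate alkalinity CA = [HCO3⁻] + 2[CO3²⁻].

[CO2*] = KH · pCO2 = 10^(−1.46) × 1300×10^-6 = 4.508×10^-5 mol/L
α₀ = 1/(1 + K1/[H⁺] + K1K2/[H⁺]²) = 1/(1 + 10^+1.69 + 10^-0.57) = 0.01990
DIC = [CO2*]/α₀ = 4.508×10^-5 / 0.01990 = 2.265 mmol/L
CA = (α₁ + 2α₂)·DIC = (0.9747 + 2×0.005357) × 2.265 = 2.23 mmol/L

CA = 2.23 mmol/L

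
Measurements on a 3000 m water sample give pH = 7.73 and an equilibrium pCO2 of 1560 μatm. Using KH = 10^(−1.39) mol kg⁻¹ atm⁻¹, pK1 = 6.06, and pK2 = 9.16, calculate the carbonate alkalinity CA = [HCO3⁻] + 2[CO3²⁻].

CA = 3.19 mmol/kg

[CO2*] = KH · pCO2 = 10^(−1.39) × 1560×10^-6 = 6.355×10^-5 mol/kg
α₀ = 1/(1 + K1/[H⁺] + K1K2/[H⁺]²) = 1/(1 + 10^+1.67 + 10^+0.24) = 0.02020
DIC = [CO2*]/α₀ = 6.355×10^-5 / 0.02020 = 3.147 mmol/kg
CA = (α₁ + 2α₂)·DIC = (0.9447 + 2×0.03510) × 3.147 = 3.19 mmol/kg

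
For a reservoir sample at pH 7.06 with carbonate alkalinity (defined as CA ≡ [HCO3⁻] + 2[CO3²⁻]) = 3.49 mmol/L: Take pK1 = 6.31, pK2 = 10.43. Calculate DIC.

CA = [HCO3⁻] + 2[CO3²⁻] = (α₁ + 2α₂)·DIC
At pH 7.06: [H⁺]/K1 = 10^-0.75 = 0.17783, K2/[H⁺] = 10^-3.37 = 0.00042658
α₁ = 1/(1 + 0.17783 + 0.00042658) = 1/1.1783 = 0.8487; α₂ = α₁·K2/[H⁺] = 0.0003620
α₁ + 2α₂ = 0.8494
DIC = CA / (α₁ + 2α₂) = 3.49 / 0.8494 = 4.11 mmol/L

DIC = 4.11 mmol/L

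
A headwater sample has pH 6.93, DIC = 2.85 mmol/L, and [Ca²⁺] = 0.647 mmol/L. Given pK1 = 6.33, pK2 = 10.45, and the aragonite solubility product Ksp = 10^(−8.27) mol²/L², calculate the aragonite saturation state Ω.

α₂ = 1 / (1 + [H⁺]/K2 + [H⁺]²/(K1K2)) = 1 / (1 + 10^+3.52 + 10^+2.92)
   = 1 / (1 + 3311.3 + 831.76) = 1/4144.1 = 0.0002413
[CO3²⁻] = α₂ × DIC = 0.0002413 × 2.85 = 0.0006877 mmol/L = 0.6877 μmol/L
Ksp = 10^(−8.27) = 5.370×10^-9
Ω = [Ca²⁺][CO3²⁻]/Ksp = (0.647×10^-3)(6.877×10^-7) / 5.370×10^-9 = 0.0829

Ω = 0.0829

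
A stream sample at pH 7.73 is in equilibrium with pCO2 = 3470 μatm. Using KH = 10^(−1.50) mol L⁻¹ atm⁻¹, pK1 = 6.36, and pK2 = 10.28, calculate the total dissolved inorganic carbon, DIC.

DIC = 2.69 mmol/L

[CO2*] = KH · pCO2 = 10^(−1.50) × 3470×10^-6 = 1.097×10^-4 mol/L
α₀ = 1/(1 + K1/[H⁺] + K1K2/[H⁺]²) = 1/(1 + 10^+1.37 + 10^-1.18) = 0.04080
DIC = [CO2*]/α₀ = 1.097×10^-4 / 0.04080 = 2.69 mmol/L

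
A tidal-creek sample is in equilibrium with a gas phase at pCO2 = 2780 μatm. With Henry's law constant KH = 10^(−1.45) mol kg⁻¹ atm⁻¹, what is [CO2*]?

[CO2*] = 98.6 μmol/kg

KH = 10^(−1.45) = 3.548×10^-2 mol kg⁻¹ atm⁻¹
[CO2*] = KH · pCO2 = 3.548×10^-2 × 2780×10^-6 atm = 9.86×10^-5 mol/kg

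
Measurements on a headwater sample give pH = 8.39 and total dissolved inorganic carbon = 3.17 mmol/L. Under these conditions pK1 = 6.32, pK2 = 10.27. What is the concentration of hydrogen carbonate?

α₁ = 1 / (1 + [H⁺]/K1 + K2/[H⁺]) = 1 / (1 + 10^-2.07 + 10^-1.88)
   = 1 / (1 + 0.0085114 + 0.013183) = 1/1.0217 = 0.9788
[HCO3⁻] = α₁ × DIC = 0.9788 × 3.17 = 3.10 mmol/L

[HCO3⁻] = 3.10 mmol/L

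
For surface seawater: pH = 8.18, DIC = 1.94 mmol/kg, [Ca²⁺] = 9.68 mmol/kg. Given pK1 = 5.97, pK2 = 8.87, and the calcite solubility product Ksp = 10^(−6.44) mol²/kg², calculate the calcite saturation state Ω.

Ω = 8.73

α₂ = 1 / (1 + [H⁺]/K2 + [H⁺]²/(K1K2)) = 1 / (1 + 10^+0.69 + 10^-1.52)
   = 1 / (1 + 4.8978 + 0.030200) = 1/5.9280 = 0.1687
[CO3²⁻] = α₂ × DIC = 0.1687 × 1.94 = 0.3273 mmol/kg
Ksp = 10^(−6.44) = 3.631×10^-7
Ω = [Ca²⁺][CO3²⁻]/Ksp = (9.68×10^-3)(3.273×10^-4) / 3.631×10^-7 = 8.73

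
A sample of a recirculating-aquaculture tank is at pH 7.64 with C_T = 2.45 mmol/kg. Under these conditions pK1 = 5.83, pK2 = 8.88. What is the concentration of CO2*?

α₀ = 1 / (1 + K1/[H⁺] + K1K2/[H⁺]²) = 1 / (1 + 10^+1.81 + 10^+0.57)
   = 1 / (1 + 64.565 + 3.7154) = 1/69.281 = 0.01443
[CO2*] = α₀ × DIC = 0.01443 × 2.45 = 0.0354 mmol/kg

[CO2*] = 0.0354 mmol/kg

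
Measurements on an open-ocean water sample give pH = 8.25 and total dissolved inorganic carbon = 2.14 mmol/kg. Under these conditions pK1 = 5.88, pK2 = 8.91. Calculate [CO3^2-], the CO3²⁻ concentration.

α₂ = 1 / (1 + [H⁺]/K2 + [H⁺]²/(K1K2)) = 1 / (1 + 10^+0.66 + 10^-1.71)
   = 1 / (1 + 4.5709 + 0.019498) = 1/5.5904 = 0.1789
[CO3²⁻] = α₂ × DIC = 0.1789 × 2.14 = 0.383 mmol/kg

[CO3²⁻] = 0.383 mmol/kg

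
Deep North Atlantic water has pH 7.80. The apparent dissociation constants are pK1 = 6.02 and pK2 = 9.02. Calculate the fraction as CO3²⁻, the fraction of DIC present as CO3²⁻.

α₂ = 0.0560

α₂ = 1 / (1 + [H⁺]/K2 + [H⁺]²/(K1K2)) = 1 / (1 + 10^+1.22 + 10^-0.56)
   = 1 / (1 + 16.596 + 0.27542) = 1/17.871 = 0.05596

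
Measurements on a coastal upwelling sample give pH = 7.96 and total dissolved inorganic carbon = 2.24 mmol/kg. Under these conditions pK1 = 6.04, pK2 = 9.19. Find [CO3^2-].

α₂ = 1 / (1 + [H⁺]/K2 + [H⁺]²/(K1K2)) = 1 / (1 + 10^+1.23 + 10^-0.69)
   = 1 / (1 + 16.982 + 0.20417) = 1/18.187 = 0.05499
[CO3²⁻] = α₂ × DIC = 0.05499 × 2.24 = 0.123 mmol/kg

[CO3²⁻] = 0.123 mmol/kg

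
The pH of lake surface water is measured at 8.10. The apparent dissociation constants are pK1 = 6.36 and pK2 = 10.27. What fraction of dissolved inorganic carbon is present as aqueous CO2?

α₀ = 1 / (1 + K1/[H⁺] + K1K2/[H⁺]²) = 1 / (1 + 10^+1.74 + 10^-0.43)
   = 1 / (1 + 54.954 + 0.37154) = 1/56.326 = 0.01775

α₀ = 0.0178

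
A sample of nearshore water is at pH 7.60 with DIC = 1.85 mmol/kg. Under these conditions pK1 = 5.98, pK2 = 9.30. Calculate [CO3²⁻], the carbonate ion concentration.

[CO3²⁻] = 0.0354 mmol/kg

α₂ = 1 / (1 + [H⁺]/K2 + [H⁺]²/(K1K2)) = 1 / (1 + 10^+1.70 + 10^+0.08)
   = 1 / (1 + 50.119 + 1.2023) = 1/52.321 = 0.01911
[CO3²⁻] = α₂ × DIC = 0.01911 × 1.85 = 0.0354 mmol/kg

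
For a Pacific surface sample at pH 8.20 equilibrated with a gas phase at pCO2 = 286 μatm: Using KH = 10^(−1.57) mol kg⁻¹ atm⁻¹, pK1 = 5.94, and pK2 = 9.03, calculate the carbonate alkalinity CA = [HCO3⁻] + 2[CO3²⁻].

[CO2*] = KH · pCO2 = 10^(−1.57) × 286×10^-6 = 7.698×10^-6 mol/kg
α₀ = 1/(1 + K1/[H⁺] + K1K2/[H⁺]²) = 1/(1 + 10^+2.26 + 10^+1.43) = 0.004765
DIC = [CO2*]/α₀ = 7.698×10^-6 / 0.004765 = 1.616 mmol/kg
CA = (α₁ + 2α₂)·DIC = (0.8670 + 2×0.1282) × 1.616 = 1.82 mmol/kg

CA = 1.82 mmol/kg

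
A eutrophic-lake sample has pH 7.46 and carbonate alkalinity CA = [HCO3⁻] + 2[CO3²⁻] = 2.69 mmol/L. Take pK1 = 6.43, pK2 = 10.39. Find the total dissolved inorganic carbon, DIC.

CA = [HCO3⁻] + 2[CO3²⁻] = (α₁ + 2α₂)·DIC
At pH 7.46: [H⁺]/K1 = 10^-1.03 = 0.093325, K2/[H⁺] = 10^-2.93 = 0.0011749
α₁ = 1/(1 + 0.093325 + 0.0011749) = 1/1.0945 = 0.9137; α₂ = α₁·K2/[H⁺] = 0.001073
α₁ + 2α₂ = 0.9158
DIC = CA / (α₁ + 2α₂) = 2.69 / 0.9158 = 2.94 mmol/L

DIC = 2.94 mmol/L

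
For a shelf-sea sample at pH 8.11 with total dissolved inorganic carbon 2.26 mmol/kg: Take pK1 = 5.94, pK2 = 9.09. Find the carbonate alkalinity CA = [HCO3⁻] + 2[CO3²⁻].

CA = [HCO3⁻] + 2[CO3²⁻] = (α₁ + 2α₂)·DIC
At pH 8.11: [H⁺]/K1 = 10^-2.17 = 0.0067608, K2/[H⁺] = 10^-0.98 = 0.10471
α₁ = 1/(1 + 0.0067608 + 0.10471) = 1/1.1115 = 0.8997; α₂ = α₁·K2/[H⁺] = 0.09421
α₁ + 2α₂ = 1.0881
CA = 1.0881 × 2.26 = 2.46 mmol/kg

CA = 2.46 mmol/kg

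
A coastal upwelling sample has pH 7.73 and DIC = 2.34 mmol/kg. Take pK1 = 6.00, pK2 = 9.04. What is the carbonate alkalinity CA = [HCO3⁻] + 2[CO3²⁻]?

CA = 2.41 mmol/kg

CA = [HCO3⁻] + 2[CO3²⁻] = (α₁ + 2α₂)·DIC
At pH 7.73: [H⁺]/K1 = 10^-1.73 = 0.018621, K2/[H⁺] = 10^-1.31 = 0.048978
α₁ = 1/(1 + 0.018621 + 0.048978) = 1/1.0676 = 0.9367; α₂ = α₁·K2/[H⁺] = 0.04588
α₁ + 2α₂ = 1.0284
CA = 1.0284 × 2.34 = 2.41 mmol/kg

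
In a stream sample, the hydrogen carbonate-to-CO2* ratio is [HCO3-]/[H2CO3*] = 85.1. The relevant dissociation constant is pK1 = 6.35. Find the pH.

pH = 8.28

From K1 = [H⁺][HCO3-]/[H2CO3*]:  pH = pK1 + log₁₀([HCO3-]/[H2CO3*])
log₁₀(85.1) = +1.930
pH = 6.35 + (+1.930) = 8.28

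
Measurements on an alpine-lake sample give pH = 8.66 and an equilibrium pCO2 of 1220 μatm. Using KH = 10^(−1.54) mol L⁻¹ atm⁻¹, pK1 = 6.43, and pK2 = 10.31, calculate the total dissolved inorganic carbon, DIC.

[CO2*] = KH · pCO2 = 10^(−1.54) × 1220×10^-6 = 3.519×10^-5 mol/L
α₀ = 1/(1 + K1/[H⁺] + K1K2/[H⁺]²) = 1/(1 + 10^+2.23 + 10^+0.58) = 0.005727
DIC = [CO2*]/α₀ = 3.519×10^-5 / 0.005727 = 6.14 mmol/L

DIC = 6.14 mmol/L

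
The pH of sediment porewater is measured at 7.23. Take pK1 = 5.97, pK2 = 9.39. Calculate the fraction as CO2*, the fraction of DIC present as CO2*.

α₀ = 1 / (1 + K1/[H⁺] + K1K2/[H⁺]²) = 1 / (1 + 10^+1.26 + 10^-0.90)
   = 1 / (1 + 18.197 + 0.12589) = 1/19.323 = 0.05175

α₀ = 0.0518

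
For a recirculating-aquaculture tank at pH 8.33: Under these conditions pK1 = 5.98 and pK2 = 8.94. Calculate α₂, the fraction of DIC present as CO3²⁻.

α₂ = 1 / (1 + [H⁺]/K2 + [H⁺]²/(K1K2)) = 1 / (1 + 10^+0.61 + 10^-1.74)
   = 1 / (1 + 4.0738 + 0.018197) = 1/5.0920 = 0.1964

α₂ = 0.196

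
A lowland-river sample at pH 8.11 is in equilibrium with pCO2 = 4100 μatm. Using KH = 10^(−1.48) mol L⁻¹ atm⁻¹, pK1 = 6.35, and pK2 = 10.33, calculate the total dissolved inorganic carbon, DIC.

DIC = 8.00 mmol/L

[CO2*] = KH · pCO2 = 10^(−1.48) × 4100×10^-6 = 1.358×10^-4 mol/L
α₀ = 1/(1 + K1/[H⁺] + K1K2/[H⁺]²) = 1/(1 + 10^+1.76 + 10^-0.46) = 0.01698
DIC = [CO2*]/α₀ = 1.358×10^-4 / 0.01698 = 8.00 mmol/L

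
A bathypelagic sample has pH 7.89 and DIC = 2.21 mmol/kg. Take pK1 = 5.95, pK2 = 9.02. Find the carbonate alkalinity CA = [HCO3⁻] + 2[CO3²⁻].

CA = [HCO3⁻] + 2[CO3²⁻] = (α₁ + 2α₂)·DIC
At pH 7.89: [H⁺]/K1 = 10^-1.94 = 0.011482, K2/[H⁺] = 10^-1.13 = 0.074131
α₁ = 1/(1 + 0.011482 + 0.074131) = 1/1.0856 = 0.9211; α₂ = α₁·K2/[H⁺] = 0.06828
α₁ + 2α₂ = 1.0577
CA = 1.0577 × 2.21 = 2.34 mmol/kg

CA = 2.34 mmol/kg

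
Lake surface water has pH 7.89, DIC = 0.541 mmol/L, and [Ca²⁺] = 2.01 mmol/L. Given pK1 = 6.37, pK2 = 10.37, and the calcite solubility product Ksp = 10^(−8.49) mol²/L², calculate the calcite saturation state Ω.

Ω = 1.08

α₂ = 1 / (1 + [H⁺]/K2 + [H⁺]²/(K1K2)) = 1 / (1 + 10^+2.48 + 10^+0.96)
   = 1 / (1 + 302.00 + 9.1201) = 1/312.12 = 0.003204
[CO3²⁻] = α₂ × DIC = 0.003204 × 0.541 = 0.001733 mmol/L = 1.733 μmol/L
Ksp = 10^(−8.49) = 3.236×10^-9
Ω = [Ca²⁺][CO3²⁻]/Ksp = (2.01×10^-3)(1.733×10^-6) / 3.236×10^-9 = 1.08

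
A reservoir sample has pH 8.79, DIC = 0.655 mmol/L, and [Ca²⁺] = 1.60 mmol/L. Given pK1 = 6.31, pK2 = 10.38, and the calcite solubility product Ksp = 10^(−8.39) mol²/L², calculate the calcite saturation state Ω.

α₂ = 1 / (1 + [H⁺]/K2 + [H⁺]²/(K1K2)) = 1 / (1 + 10^+1.59 + 10^-0.89)
   = 1 / (1 + 38.905 + 0.12882) = 1/40.033 = 0.02498
[CO3²⁻] = α₂ × DIC = 0.02498 × 0.655 = 0.01636 mmol/L = 16.36 μmol/L
Ksp = 10^(−8.39) = 4.074×10^-9
Ω = [Ca²⁺][CO3²⁻]/Ksp = (1.60×10^-3)(1.636×10^-5) / 4.074×10^-9 = 6.43

Ω = 6.43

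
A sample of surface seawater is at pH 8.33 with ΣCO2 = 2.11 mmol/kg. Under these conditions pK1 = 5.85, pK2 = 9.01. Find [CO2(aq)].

α₀ = 1 / (1 + K1/[H⁺] + K1K2/[H⁺]²) = 1 / (1 + 10^+2.48 + 10^+1.80)
   = 1 / (1 + 302.00 + 63.096) = 1/366.09 = 0.002732
[CO2*] = α₀ × DIC = 0.002732 × 2.11 = 0.00576 mmol/kg = 5.76 μmol/kg

[CO2*] = 5.76 μmol/kg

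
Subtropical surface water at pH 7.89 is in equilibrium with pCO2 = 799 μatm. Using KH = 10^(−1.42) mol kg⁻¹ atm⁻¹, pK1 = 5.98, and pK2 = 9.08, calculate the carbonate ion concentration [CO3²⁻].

[CO2*] = KH · pCO2 = 10^(−1.42) × 799×10^-6 = 3.038×10^-5 mol/kg
α₀ = 1/(1 + K1/[H⁺] + K1K2/[H⁺]²) = 1/(1 + 10^+1.91 + 10^+0.72) = 0.01142
DIC = [CO2*]/α₀ = 3.038×10^-5 / 0.01142 = 2.659 mmol/kg
[CO3²⁻] = α₂·DIC; α₂ = 0.05996, so [CO3²⁻] = 0.05996 × 2.659 = 0.159 mmol/kg

[CO3²⁻] = 0.159 mmol/kg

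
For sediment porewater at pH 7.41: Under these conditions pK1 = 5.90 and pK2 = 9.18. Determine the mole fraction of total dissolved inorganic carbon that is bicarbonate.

α₁ = 0.954

α₁ = 1 / (1 + [H⁺]/K1 + K2/[H⁺]) = 1 / (1 + 10^-1.51 + 10^-1.77)
   = 1 / (1 + 0.030903 + 0.016982) = 1/1.0479 = 0.9543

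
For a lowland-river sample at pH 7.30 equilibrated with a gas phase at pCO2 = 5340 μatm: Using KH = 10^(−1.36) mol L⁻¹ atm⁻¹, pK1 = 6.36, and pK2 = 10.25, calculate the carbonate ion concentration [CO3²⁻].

[CO2*] = KH · pCO2 = 10^(−1.36) × 5340×10^-6 = 2.331×10^-4 mol/L
α₀ = 1/(1 + K1/[H⁺] + K1K2/[H⁺]²) = 1/(1 + 10^+0.94 + 10^-2.01) = 0.1029
DIC = [CO2*]/α₀ = 2.331×10^-4 / 0.1029 = 2.266 mmol/L
[CO3²⁻] = α₂·DIC; α₂ = 0.001005, so [CO3²⁻] = 0.001005 × 2.266 = 0.00228 mmol/L = 2.28 μmol/L

[CO3²⁻] = 2.28 μmol/L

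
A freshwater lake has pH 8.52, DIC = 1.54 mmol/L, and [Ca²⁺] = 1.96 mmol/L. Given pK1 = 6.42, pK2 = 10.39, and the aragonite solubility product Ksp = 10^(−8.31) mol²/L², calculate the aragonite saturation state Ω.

α₂ = 1 / (1 + [H⁺]/K2 + [H⁺]²/(K1K2)) = 1 / (1 + 10^+1.87 + 10^-0.23)
   = 1 / (1 + 74.131 + 0.58884) = 1/75.720 = 0.01321
[CO3²⁻] = α₂ × DIC = 0.01321 × 1.54 = 0.02034 mmol/L
Ksp = 10^(−8.31) = 4.898×10^-9
Ω = [Ca²⁺][CO3²⁻]/Ksp = (1.96×10^-3)(2.034×10^-5) / 4.898×10^-9 = 8.14

Ω = 8.14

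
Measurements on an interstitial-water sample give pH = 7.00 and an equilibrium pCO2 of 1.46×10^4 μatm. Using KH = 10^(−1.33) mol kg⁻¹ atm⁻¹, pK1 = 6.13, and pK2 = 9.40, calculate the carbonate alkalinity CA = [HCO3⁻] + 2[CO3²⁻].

[CO2*] = KH · pCO2 = 10^(−1.33) × 1.46×10^4×10^-6 = 6.829×10^-4 mol/kg
α₀ = 1/(1 + K1/[H⁺] + K1K2/[H⁺]²) = 1/(1 + 10^+0.87 + 10^-1.53) = 0.1184
DIC = [CO2*]/α₀ = 6.829×10^-4 / 0.1184 = 5.765 mmol/kg
CA = (α₁ + 2α₂)·DIC = (0.8781 + 2×0.003496) × 5.765 = 5.10 mmol/kg

CA = 5.10 mmol/kg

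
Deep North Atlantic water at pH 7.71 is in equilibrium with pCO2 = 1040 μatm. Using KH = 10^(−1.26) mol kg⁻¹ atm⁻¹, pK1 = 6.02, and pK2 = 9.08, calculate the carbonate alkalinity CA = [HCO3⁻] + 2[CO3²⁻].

CA = 3.04 mmol/kg

[CO2*] = KH · pCO2 = 10^(−1.26) × 1040×10^-6 = 5.715×10^-5 mol/kg
α₀ = 1/(1 + K1/[H⁺] + K1K2/[H⁺]²) = 1/(1 + 10^+1.69 + 10^+0.32) = 0.01921
DIC = [CO2*]/α₀ = 5.715×10^-5 / 0.01921 = 2.976 mmol/kg
CA = (α₁ + 2α₂)·DIC = (0.9407 + 2×0.04013) × 2.976 = 3.04 mmol/kg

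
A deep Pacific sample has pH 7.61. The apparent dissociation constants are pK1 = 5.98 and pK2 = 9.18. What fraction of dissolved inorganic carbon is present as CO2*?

α₀ = 0.0223

α₀ = 1 / (1 + K1/[H⁺] + K1K2/[H⁺]²) = 1 / (1 + 10^+1.63 + 10^+0.06)
   = 1 / (1 + 42.658 + 1.1482) = 1/44.806 = 0.02232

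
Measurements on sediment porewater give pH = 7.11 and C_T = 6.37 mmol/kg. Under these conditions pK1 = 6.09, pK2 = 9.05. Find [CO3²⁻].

α₂ = 1 / (1 + [H⁺]/K2 + [H⁺]²/(K1K2)) = 1 / (1 + 10^+1.94 + 10^+0.92)
   = 1 / (1 + 87.096 + 8.3176) = 1/96.414 = 0.01037
[CO3²⁻] = α₂ × DIC = 0.01037 × 6.37 = 0.0661 mmol/kg

[CO3²⁻] = 0.0661 mmol/kg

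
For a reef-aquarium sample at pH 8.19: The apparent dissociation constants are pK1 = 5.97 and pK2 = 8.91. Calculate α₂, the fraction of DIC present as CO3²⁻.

α₂ = 1 / (1 + [H⁺]/K2 + [H⁺]²/(K1K2)) = 1 / (1 + 10^+0.72 + 10^-1.50)
   = 1 / (1 + 5.2481 + 0.031623) = 1/6.2797 = 0.1592

α₂ = 0.159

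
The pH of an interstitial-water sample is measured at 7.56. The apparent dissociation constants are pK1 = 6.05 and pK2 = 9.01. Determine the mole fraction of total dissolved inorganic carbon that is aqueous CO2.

α₀ = 1 / (1 + K1/[H⁺] + K1K2/[H⁺]²) = 1 / (1 + 10^+1.51 + 10^+0.06)
   = 1 / (1 + 32.359 + 1.1482) = 1/34.508 = 0.02898

α₀ = 0.0290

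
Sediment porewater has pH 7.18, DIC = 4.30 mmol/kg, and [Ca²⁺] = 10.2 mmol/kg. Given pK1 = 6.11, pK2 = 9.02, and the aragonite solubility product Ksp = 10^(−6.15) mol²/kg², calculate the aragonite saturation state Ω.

Ω = 0.814

α₂ = 1 / (1 + [H⁺]/K2 + [H⁺]²/(K1K2)) = 1 / (1 + 10^+1.84 + 10^+0.77)
   = 1 / (1 + 69.183 + 5.8884) = 1/76.072 = 0.01315
[CO3²⁻] = α₂ × DIC = 0.01315 × 4.30 = 0.05653 mmol/kg
Ksp = 10^(−6.15) = 7.079×10^-7
Ω = [Ca²⁺][CO3²⁻]/Ksp = (10.2×10^-3)(5.653×10^-5) / 7.079×10^-7 = 0.814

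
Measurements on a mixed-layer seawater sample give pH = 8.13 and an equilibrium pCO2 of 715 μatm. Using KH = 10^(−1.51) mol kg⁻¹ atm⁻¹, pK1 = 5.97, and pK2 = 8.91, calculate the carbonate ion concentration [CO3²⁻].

[CO3²⁻] = 0.530 mmol/kg

[CO2*] = KH · pCO2 = 10^(−1.51) × 715×10^-6 = 2.210×10^-5 mol/kg
α₀ = 1/(1 + K1/[H⁺] + K1K2/[H⁺]²) = 1/(1 + 10^+2.16 + 10^+1.38) = 0.005899
DIC = [CO2*]/α₀ = 2.210×10^-5 / 0.005899 = 3.746 mmol/kg
[CO3²⁻] = α₂·DIC; α₂ = 0.1415, so [CO3²⁻] = 0.1415 × 3.746 = 0.530 mmol/kg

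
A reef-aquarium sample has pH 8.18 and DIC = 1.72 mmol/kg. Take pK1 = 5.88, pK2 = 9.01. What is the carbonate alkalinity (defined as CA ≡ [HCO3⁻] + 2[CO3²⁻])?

CA = [HCO3⁻] + 2[CO3²⁻] = (α₁ + 2α₂)·DIC
At pH 8.18: [H⁺]/K1 = 10^-2.30 = 0.0050119, K2/[H⁺] = 10^-0.83 = 0.14791
α₁ = 1/(1 + 0.0050119 + 0.14791) = 1/1.1529 = 0.8674; α₂ = α₁·K2/[H⁺] = 0.1283
α₁ + 2α₂ = 1.1239
CA = 1.1239 × 1.72 = 1.93 mmol/kg

CA = 1.93 mmol/kg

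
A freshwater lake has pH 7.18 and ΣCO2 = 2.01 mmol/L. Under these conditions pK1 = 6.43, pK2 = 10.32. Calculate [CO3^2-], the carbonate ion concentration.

α₂ = 1 / (1 + [H⁺]/K2 + [H⁺]²/(K1K2)) = 1 / (1 + 10^+3.14 + 10^+2.39)
   = 1 / (1 + 1380.4 + 245.47) = 1/1626.9 = 0.0006147
[CO3²⁻] = α₂ × DIC = 0.0006147 × 2.01 = 0.00124 mmol/L = 1.24 μmol/L

[CO3²⁻] = 1.24 μmol/L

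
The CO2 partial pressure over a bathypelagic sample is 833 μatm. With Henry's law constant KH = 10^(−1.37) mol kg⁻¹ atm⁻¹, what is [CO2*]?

KH = 10^(−1.37) = 4.266×10^-2 mol kg⁻¹ atm⁻¹
[CO2*] = KH · pCO2 = 4.266×10^-2 × 833×10^-6 atm = 3.55×10^-5 mol/kg

[CO2*] = 35.5 μmol/kg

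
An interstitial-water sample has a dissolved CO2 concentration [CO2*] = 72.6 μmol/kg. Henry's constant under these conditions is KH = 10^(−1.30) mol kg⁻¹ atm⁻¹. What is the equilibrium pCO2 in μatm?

KH = 10^(−1.30) = 5.012×10^-2 mol kg⁻¹ atm⁻¹
pCO2 = [CO2*]/KH = 72.6×10^-6 / 5.012×10^-2 = 1.45×10^-3 atm = 1450 μatm

pCO2 = 1450 μatm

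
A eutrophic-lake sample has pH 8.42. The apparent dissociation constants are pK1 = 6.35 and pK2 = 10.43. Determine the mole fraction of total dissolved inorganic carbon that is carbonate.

α₂ = 1 / (1 + [H⁺]/K2 + [H⁺]²/(K1K2)) = 1 / (1 + 10^+2.01 + 10^-0.06)
   = 1 / (1 + 102.33 + 0.87096) = 1/104.20 = 0.009597

α₂ = 0.00960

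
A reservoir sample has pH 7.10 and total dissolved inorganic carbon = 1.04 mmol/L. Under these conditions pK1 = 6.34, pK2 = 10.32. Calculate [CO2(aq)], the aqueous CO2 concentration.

α₀ = 1 / (1 + K1/[H⁺] + K1K2/[H⁺]²) = 1 / (1 + 10^+0.76 + 10^-2.46)
   = 1 / (1 + 5.7544 + 0.0034674) = 1/6.7579 = 0.1480
[CO2*] = α₀ × DIC = 0.1480 × 1.04 = 0.154 mmol/L

[CO2*] = 0.154 mmol/L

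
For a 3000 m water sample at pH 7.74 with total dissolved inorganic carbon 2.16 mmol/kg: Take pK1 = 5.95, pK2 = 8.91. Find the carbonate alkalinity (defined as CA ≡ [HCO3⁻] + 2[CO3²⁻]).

CA = [HCO3⁻] + 2[CO3²⁻] = (α₁ + 2α₂)·DIC
At pH 7.74: [H⁺]/K1 = 10^-1.79 = 0.016218, K2/[H⁺] = 10^-1.17 = 0.067608
α₁ = 1/(1 + 0.016218 + 0.067608) = 1/1.0838 = 0.9227; α₂ = α₁·K2/[H⁺] = 0.06238
α₁ + 2α₂ = 1.0474
CA = 1.0474 × 2.16 = 2.26 mmol/kg

CA = 2.26 mmol/kg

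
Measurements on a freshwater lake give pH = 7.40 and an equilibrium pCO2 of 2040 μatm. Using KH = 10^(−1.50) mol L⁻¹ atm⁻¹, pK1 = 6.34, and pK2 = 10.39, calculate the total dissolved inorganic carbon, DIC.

DIC = 0.806 mmol/L

[CO2*] = KH · pCO2 = 10^(−1.50) × 2040×10^-6 = 6.451×10^-5 mol/L
α₀ = 1/(1 + K1/[H⁺] + K1K2/[H⁺]²) = 1/(1 + 10^+1.06 + 10^-1.93) = 0.08004
DIC = [CO2*]/α₀ = 6.451×10^-5 / 0.08004 = 0.806 mmol/L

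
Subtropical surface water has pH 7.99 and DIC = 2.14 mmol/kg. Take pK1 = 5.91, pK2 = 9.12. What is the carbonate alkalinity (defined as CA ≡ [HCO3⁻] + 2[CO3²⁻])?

CA = [HCO3⁻] + 2[CO3²⁻] = (α₁ + 2α₂)·DIC
At pH 7.99: [H⁺]/K1 = 10^-2.08 = 0.0083176, K2/[H⁺] = 10^-1.13 = 0.074131
α₁ = 1/(1 + 0.0083176 + 0.074131) = 1/1.0824 = 0.9238; α₂ = α₁·K2/[H⁺] = 0.06848
α₁ + 2α₂ = 1.0608
CA = 1.0608 × 2.14 = 2.27 mmol/kg

CA = 2.27 mmol/kg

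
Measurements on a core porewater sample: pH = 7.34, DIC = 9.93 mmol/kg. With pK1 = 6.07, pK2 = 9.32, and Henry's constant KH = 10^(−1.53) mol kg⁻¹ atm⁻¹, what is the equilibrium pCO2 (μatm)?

pCO2 = 1.70×10^4 μatm

α₀ = 1 / (1 + K1/[H⁺] + K1K2/[H⁺]²) = 1 / (1 + 10^+1.27 + 10^-0.71)
   = 1 / (1 + 18.621 + 0.19498) = 1/19.816 = 0.05046
[CO2*] = α₀ × DIC = 0.05046 × 9.93 = 0.5011 mmol/kg
pCO2 = [CO2*]/KH = 5.011×10^-4 / 2.951×10^-2 = 1.70×10^4 μatm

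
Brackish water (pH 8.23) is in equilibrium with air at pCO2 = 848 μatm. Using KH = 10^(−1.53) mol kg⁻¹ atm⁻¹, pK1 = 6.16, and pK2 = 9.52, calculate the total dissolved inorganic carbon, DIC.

DIC = 3.12 mmol/kg

[CO2*] = KH · pCO2 = 10^(−1.53) × 848×10^-6 = 2.503×10^-5 mol/kg
α₀ = 1/(1 + K1/[H⁺] + K1K2/[H⁺]²) = 1/(1 + 10^+2.07 + 10^+0.78) = 0.008031
DIC = [CO2*]/α₀ = 2.503×10^-5 / 0.008031 = 3.12 mmol/kg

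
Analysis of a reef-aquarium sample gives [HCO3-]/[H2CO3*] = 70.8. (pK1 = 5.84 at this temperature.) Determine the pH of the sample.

pH = 7.69

From K1 = [H⁺][HCO3-]/[H2CO3*]:  pH = pK1 + log₁₀([HCO3-]/[H2CO3*])
log₁₀(70.8) = +1.850
pH = 5.84 + (+1.850) = 7.69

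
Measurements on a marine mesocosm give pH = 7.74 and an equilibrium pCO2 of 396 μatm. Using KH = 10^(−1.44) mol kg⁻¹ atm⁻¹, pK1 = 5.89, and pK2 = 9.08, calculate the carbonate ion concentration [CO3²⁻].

[CO3²⁻] = 0.0465 mmol/kg

[CO2*] = KH · pCO2 = 10^(−1.44) × 396×10^-6 = 1.438×10^-5 mol/kg
α₀ = 1/(1 + K1/[H⁺] + K1K2/[H⁺]²) = 1/(1 + 10^+1.85 + 10^+0.51) = 0.01333
DIC = [CO2*]/α₀ = 1.438×10^-5 / 0.01333 = 1.079 mmol/kg
[CO3²⁻] = α₂·DIC; α₂ = 0.04313, so [CO3²⁻] = 0.04313 × 1.079 = 0.0465 mmol/kg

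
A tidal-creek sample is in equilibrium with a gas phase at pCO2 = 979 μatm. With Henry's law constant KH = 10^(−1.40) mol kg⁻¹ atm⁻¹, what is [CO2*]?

KH = 10^(−1.40) = 3.981×10^-2 mol kg⁻¹ atm⁻¹
[CO2*] = KH · pCO2 = 3.981×10^-2 × 979×10^-6 atm = 3.90×10^-5 mol/kg

[CO2*] = 39.0 μmol/kg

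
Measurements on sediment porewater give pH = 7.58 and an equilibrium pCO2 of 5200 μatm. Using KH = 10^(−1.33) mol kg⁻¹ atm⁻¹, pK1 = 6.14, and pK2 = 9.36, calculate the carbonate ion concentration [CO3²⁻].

[CO2*] = KH · pCO2 = 10^(−1.33) × 5200×10^-6 = 2.432×10^-4 mol/kg
α₀ = 1/(1 + K1/[H⁺] + K1K2/[H⁺]²) = 1/(1 + 10^+1.44 + 10^-0.34) = 0.03448
DIC = [CO2*]/α₀ = 2.432×10^-4 / 0.03448 = 7.053 mmol/kg
[CO3²⁻] = α₂·DIC; α₂ = 0.01576, so [CO3²⁻] = 0.01576 × 7.053 = 0.111 mmol/kg

[CO3²⁻] = 0.111 mmol/kg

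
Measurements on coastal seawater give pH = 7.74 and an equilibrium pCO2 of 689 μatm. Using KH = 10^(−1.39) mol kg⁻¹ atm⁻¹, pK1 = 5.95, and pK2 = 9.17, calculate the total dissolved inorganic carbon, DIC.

DIC = 1.82 mmol/kg

[CO2*] = KH · pCO2 = 10^(−1.39) × 689×10^-6 = 2.807×10^-5 mol/kg
α₀ = 1/(1 + K1/[H⁺] + K1K2/[H⁺]²) = 1/(1 + 10^+1.79 + 10^+0.36) = 0.01540
DIC = [CO2*]/α₀ = 2.807×10^-5 / 0.01540 = 1.82 mmol/kg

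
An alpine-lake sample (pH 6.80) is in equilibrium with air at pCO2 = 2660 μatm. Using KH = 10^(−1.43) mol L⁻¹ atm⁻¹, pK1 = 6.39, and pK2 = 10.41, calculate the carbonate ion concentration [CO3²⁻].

[CO2*] = KH · pCO2 = 10^(−1.43) × 2660×10^-6 = 9.883×10^-5 mol/L
α₀ = 1/(1 + K1/[H⁺] + K1K2/[H⁺]²) = 1/(1 + 10^+0.41 + 10^-3.20) = 0.2800
DIC = [CO2*]/α₀ = 9.883×10^-5 / 0.2800 = 0.3529 mmol/L
[CO3²⁻] = α₂·DIC; α₂ = 0.0001767, so [CO3²⁻] = 0.0001767 × 0.3529 = 6.24×10^-5 mmol/L = 0.0624 μmol/L

[CO3²⁻] = 0.0624 μmol/L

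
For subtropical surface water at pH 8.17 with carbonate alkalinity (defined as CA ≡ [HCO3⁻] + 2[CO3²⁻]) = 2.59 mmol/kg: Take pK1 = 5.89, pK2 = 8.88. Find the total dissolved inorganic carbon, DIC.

CA = [HCO3⁻] + 2[CO3²⁻] = (α₁ + 2α₂)·DIC
At pH 8.17: [H⁺]/K1 = 10^-2.28 = 0.0052481, K2/[H⁺] = 10^-0.71 = 0.19498
α₁ = 1/(1 + 0.0052481 + 0.19498) = 1/1.2002 = 0.8332; α₂ = α₁·K2/[H⁺] = 0.1625
α₁ + 2α₂ = 1.1581
DIC = CA / (α₁ + 2α₂) = 2.59 / 1.1581 = 2.24 mmol/kg

DIC = 2.24 mmol/kg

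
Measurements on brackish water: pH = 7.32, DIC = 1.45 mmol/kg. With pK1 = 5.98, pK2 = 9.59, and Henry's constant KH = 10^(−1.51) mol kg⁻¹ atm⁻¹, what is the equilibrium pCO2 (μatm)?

pCO2 = 2040 μatm

α₀ = 1 / (1 + K1/[H⁺] + K1K2/[H⁺]²) = 1 / (1 + 10^+1.34 + 10^-0.93)
   = 1 / (1 + 21.878 + 0.11749) = 1/22.995 = 0.04349
[CO2*] = α₀ × DIC = 0.04349 × 1.45 = 0.06306 mmol/kg
pCO2 = [CO2*]/KH = 6.306×10^-5 / 3.090×10^-2 = 2040 μatm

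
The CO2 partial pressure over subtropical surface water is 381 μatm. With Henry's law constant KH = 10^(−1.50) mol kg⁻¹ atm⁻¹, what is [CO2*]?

KH = 10^(−1.50) = 3.162×10^-2 mol kg⁻¹ atm⁻¹
[CO2*] = KH · pCO2 = 3.162×10^-2 × 381×10^-6 atm = 1.20×10^-5 mol/kg

[CO2*] = 12.0 μmol/kg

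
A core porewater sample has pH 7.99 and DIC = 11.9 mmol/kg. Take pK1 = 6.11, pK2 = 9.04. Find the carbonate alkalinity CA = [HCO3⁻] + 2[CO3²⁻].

CA = 12.7 mmol/kg

CA = [HCO3⁻] + 2[CO3²⁻] = (α₁ + 2α₂)·DIC
At pH 7.99: [H⁺]/K1 = 10^-1.88 = 0.013183, K2/[H⁺] = 10^-1.05 = 0.089125
α₁ = 1/(1 + 0.013183 + 0.089125) = 1/1.1023 = 0.9072; α₂ = α₁·K2/[H⁺] = 0.08085
α₁ + 2α₂ = 1.0689
CA = 1.0689 × 11.9 = 12.7 mmol/kg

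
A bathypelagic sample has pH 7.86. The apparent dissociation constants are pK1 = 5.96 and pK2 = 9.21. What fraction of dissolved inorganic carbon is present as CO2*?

α₀ = 0.0119

α₀ = 1 / (1 + K1/[H⁺] + K1K2/[H⁺]²) = 1 / (1 + 10^+1.90 + 10^+0.55)
   = 1 / (1 + 79.433 + 3.5481) = 1/83.981 = 0.01191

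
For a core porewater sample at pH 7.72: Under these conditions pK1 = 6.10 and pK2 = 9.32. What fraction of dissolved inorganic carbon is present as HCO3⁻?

α₁ = 0.953

α₁ = 1 / (1 + [H⁺]/K1 + K2/[H⁺]) = 1 / (1 + 10^-1.62 + 10^-1.60)
   = 1 / (1 + 0.023988 + 0.025119) = 1/1.0491 = 0.9532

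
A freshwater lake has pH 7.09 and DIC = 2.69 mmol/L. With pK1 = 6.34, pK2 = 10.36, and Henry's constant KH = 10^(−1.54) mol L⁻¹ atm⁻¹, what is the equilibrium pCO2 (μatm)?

pCO2 = 1.41×10^4 μatm

α₀ = 1 / (1 + K1/[H⁺] + K1K2/[H⁺]²) = 1 / (1 + 10^+0.75 + 10^-2.52)
   = 1 / (1 + 5.6234 + 0.0030200) = 1/6.6264 = 0.1509
[CO2*] = α₀ × DIC = 0.1509 × 2.69 = 0.4059 mmol/L
pCO2 = [CO2*]/KH = 4.059×10^-4 / 2.884×10^-2 = 1.41×10^4 μatm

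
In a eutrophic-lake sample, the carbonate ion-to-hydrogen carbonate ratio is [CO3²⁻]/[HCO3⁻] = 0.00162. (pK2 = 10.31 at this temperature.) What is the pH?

pH = 7.52

From K2 = [H⁺][CO3²⁻]/[HCO3⁻]:  pH = pK2 + log₁₀([CO3²⁻]/[HCO3⁻])
log₁₀(0.00162) = -2.790
pH = 10.31 + (-2.790) = 7.52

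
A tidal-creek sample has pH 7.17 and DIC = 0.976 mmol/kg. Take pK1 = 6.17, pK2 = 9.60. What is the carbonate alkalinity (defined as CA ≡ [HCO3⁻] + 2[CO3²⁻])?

CA = [HCO3⁻] + 2[CO3²⁻] = (α₁ + 2α₂)·DIC
At pH 7.17: [H⁺]/K1 = 10^-1.00 = 0.10000, K2/[H⁺] = 10^-2.43 = 0.0037154
α₁ = 1/(1 + 0.10000 + 0.0037154) = 1/1.1037 = 0.9060; α₂ = α₁·K2/[H⁺] = 0.003366
α₁ + 2α₂ = 0.9128
CA = 0.9128 × 0.976 = 0.891 mmol/kg

CA = 0.891 mmol/kg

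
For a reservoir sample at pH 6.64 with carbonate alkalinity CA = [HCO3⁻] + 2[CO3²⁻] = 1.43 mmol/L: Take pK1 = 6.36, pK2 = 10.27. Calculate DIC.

DIC = 2.18 mmol/L

CA = [HCO3⁻] + 2[CO3²⁻] = (α₁ + 2α₂)·DIC
At pH 6.64: [H⁺]/K1 = 10^-0.28 = 0.52481, K2/[H⁺] = 10^-3.63 = 0.00023442
α₁ = 1/(1 + 0.52481 + 0.00023442) = 1/1.5250 = 0.6557; α₂ = α₁·K2/[H⁺] = 0.0001537
α₁ + 2α₂ = 0.6560
DIC = CA / (α₁ + 2α₂) = 1.43 / 0.6560 = 2.18 mmol/L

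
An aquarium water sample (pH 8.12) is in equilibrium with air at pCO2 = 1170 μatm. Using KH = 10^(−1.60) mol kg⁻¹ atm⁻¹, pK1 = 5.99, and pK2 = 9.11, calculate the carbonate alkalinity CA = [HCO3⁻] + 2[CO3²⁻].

[CO2*] = KH · pCO2 = 10^(−1.60) × 1170×10^-6 = 2.939×10^-5 mol/kg
α₀ = 1/(1 + K1/[H⁺] + K1K2/[H⁺]²) = 1/(1 + 10^+2.13 + 10^+1.14) = 0.006680
DIC = [CO2*]/α₀ = 2.939×10^-5 / 0.006680 = 4.400 mmol/kg
CA = (α₁ + 2α₂)·DIC = (0.9011 + 2×0.09221) × 4.400 = 4.78 mmol/kg

CA = 4.78 mmol/kg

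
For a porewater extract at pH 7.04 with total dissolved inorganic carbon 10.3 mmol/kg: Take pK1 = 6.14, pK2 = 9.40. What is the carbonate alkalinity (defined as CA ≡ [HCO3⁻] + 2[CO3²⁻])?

CA = [HCO3⁻] + 2[CO3²⁻] = (α₁ + 2α₂)·DIC
At pH 7.04: [H⁺]/K1 = 10^-0.90 = 0.12589, K2/[H⁺] = 10^-2.36 = 0.0043652
α₁ = 1/(1 + 0.12589 + 0.0043652) = 1/1.1303 = 0.8848; α₂ = α₁·K2/[H⁺] = 0.003862
α₁ + 2α₂ = 0.8925
CA = 0.8925 × 10.3 = 9.19 mmol/kg

CA = 9.19 mmol/kg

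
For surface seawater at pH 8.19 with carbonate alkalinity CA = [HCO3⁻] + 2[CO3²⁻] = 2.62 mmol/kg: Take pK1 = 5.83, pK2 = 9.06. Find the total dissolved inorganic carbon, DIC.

CA = [HCO3⁻] + 2[CO3²⁻] = (α₁ + 2α₂)·DIC
At pH 8.19: [H⁺]/K1 = 10^-2.36 = 0.0043652, K2/[H⁺] = 10^-0.87 = 0.13490
α₁ = 1/(1 + 0.0043652 + 0.13490) = 1/1.1393 = 0.8778; α₂ = α₁·K2/[H⁺] = 0.1184
α₁ + 2α₂ = 1.1146
DIC = CA / (α₁ + 2α₂) = 2.62 / 1.1146 = 2.35 mmol/kg

DIC = 2.35 mmol/kg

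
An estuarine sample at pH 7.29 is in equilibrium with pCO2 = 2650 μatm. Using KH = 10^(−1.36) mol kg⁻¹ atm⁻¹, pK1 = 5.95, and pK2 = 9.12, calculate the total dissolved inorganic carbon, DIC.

DIC = 2.68 mmol/kg

[CO2*] = KH · pCO2 = 10^(−1.36) × 2650×10^-6 = 1.157×10^-4 mol/kg
α₀ = 1/(1 + K1/[H⁺] + K1K2/[H⁺]²) = 1/(1 + 10^+1.34 + 10^-0.49) = 0.04310
DIC = [CO2*]/α₀ = 1.157×10^-4 / 0.04310 = 2.68 mmol/kg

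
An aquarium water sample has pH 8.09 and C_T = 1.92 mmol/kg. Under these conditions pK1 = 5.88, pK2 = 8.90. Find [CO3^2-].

α₂ = 1 / (1 + [H⁺]/K2 + [H⁺]²/(K1K2)) = 1 / (1 + 10^+0.81 + 10^-1.40)
   = 1 / (1 + 6.4565 + 0.039811) = 1/7.4964 = 0.1334
[CO3²⁻] = α₂ × DIC = 0.1334 × 1.92 = 0.256 mmol/kg

[CO3²⁻] = 0.256 mmol/kg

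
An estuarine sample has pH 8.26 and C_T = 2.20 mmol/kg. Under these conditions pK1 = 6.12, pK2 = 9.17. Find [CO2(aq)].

α₀ = 1 / (1 + K1/[H⁺] + K1K2/[H⁺]²) = 1 / (1 + 10^+2.14 + 10^+1.23)
   = 1 / (1 + 138.04 + 16.982) = 1/156.02 = 0.006409
[CO2*] = α₀ × DIC = 0.006409 × 2.20 = 0.0141 mmol/kg = 14.1 μmol/kg

[CO2*] = 14.1 μmol/kg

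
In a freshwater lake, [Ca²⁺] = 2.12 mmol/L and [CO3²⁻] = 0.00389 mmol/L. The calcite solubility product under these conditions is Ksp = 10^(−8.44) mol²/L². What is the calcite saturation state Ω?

Ksp = 10^(−8.44) = 3.631×10^-9
Ω = [Ca²⁺][CO3²⁻]/Ksp = (2.12×10^-3)(0.00389×10^-3) / 3.631×10^-9 = 2.27

Ω = 2.27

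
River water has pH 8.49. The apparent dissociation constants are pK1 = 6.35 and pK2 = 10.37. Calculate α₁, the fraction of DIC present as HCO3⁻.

α₁ = 0.980

α₁ = 1 / (1 + [H⁺]/K1 + K2/[H⁺]) = 1 / (1 + 10^-2.14 + 10^-1.88)
   = 1 / (1 + 0.0072444 + 0.013183) = 1/1.0204 = 0.9800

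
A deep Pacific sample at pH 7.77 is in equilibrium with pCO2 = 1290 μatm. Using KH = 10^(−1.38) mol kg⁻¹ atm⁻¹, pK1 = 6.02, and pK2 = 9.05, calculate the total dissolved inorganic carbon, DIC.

DIC = 3.24 mmol/kg

[CO2*] = KH · pCO2 = 10^(−1.38) × 1290×10^-6 = 5.378×10^-5 mol/kg
α₀ = 1/(1 + K1/[H⁺] + K1K2/[H⁺]²) = 1/(1 + 10^+1.75 + 10^+0.47) = 0.01662
DIC = [CO2*]/α₀ = 5.378×10^-5 / 0.01662 = 3.24 mmol/kg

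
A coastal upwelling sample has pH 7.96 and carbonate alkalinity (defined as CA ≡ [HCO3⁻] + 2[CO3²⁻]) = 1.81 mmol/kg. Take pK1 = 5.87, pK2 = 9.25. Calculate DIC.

CA = [HCO3⁻] + 2[CO3²⁻] = (α₁ + 2α₂)·DIC
At pH 7.96: [H⁺]/K1 = 10^-2.09 = 0.0081283, K2/[H⁺] = 10^-1.29 = 0.051286
α₁ = 1/(1 + 0.0081283 + 0.051286) = 1/1.0594 = 0.9439; α₂ = α₁·K2/[H⁺] = 0.04841
α₁ + 2α₂ = 1.0407
DIC = CA / (α₁ + 2α₂) = 1.81 / 1.0407 = 1.74 mmol/kg

DIC = 1.74 mmol/kg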